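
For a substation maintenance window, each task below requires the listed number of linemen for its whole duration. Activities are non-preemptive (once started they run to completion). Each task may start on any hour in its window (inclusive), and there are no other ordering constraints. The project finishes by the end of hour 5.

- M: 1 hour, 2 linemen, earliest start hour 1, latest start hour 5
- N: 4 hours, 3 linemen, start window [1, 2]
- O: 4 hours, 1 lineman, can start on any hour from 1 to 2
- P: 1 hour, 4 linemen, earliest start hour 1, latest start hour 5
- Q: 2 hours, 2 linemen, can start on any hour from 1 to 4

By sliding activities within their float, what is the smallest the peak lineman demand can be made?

6

Early-start (M@1, N@1, O@1, P@1, Q@1) gives peak 12: h1:12  h2:6  h3:4  h4:4  h5:0.
Shift P→5, Q→2.
Schedule M@1, N@1, O@1, P@5, Q@2: h1:6  h2:6  h3:6  h4:4  h5:4 — peak 6.
Total lineman-hours = 26 over 5 hours ⇒ peak ≥ ⌈26/5⌉ = 6, so 6 is optimal.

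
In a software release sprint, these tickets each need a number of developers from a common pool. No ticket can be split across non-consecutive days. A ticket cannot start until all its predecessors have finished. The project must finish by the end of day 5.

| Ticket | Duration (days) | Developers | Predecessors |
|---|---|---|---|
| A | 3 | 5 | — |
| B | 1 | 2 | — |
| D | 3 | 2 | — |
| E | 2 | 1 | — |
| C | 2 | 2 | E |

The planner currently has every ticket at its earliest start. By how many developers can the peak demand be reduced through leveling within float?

3

Early-start peak: d1:10  d2:8  d3:9  d4:2  d5:0 ⇒ 10.
Leveled (A@1, B@4, D@3, E@1, C@4): d1:6  d2:6  d3:7  d4:6  d5:4 ⇒ 7.
Reduction 10 − 7 = 3.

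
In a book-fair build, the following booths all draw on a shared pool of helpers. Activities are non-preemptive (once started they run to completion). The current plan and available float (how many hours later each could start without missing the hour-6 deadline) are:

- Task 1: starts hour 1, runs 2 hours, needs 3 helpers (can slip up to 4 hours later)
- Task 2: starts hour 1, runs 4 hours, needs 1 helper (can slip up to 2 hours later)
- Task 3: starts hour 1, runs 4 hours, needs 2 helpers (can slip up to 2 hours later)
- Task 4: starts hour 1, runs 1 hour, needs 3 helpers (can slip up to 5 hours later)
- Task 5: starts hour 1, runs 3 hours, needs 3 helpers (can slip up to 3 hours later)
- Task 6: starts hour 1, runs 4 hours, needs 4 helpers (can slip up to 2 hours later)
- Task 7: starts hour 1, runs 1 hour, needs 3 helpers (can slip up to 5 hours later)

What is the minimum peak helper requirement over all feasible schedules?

Early-start (Task 1@1, Task 2@1, Task 3@1, Task 4@1, Task 5@1, Task 6@1, Task 7@1) gives peak 19: h1:19  h2:13  h3:10  h4:7  h5:0  h6:0.
Shift Task 5→2, Task 6→3, Task 7→5.
Schedule Task 1@1, Task 2@1, Task 3@1, Task 4@1, Task 5@2, Task 6@3, Task 7@5: h1:9  h2:9  h3:10  h4:10  h5:7  h6:4 — peak 10.

10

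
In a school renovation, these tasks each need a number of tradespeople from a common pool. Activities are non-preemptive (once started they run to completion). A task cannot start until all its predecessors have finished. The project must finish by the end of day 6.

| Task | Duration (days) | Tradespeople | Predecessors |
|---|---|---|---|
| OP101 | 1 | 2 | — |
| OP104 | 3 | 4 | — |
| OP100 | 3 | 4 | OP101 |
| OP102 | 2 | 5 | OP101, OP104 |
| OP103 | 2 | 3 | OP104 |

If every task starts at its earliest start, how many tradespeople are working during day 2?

8

At early start, day 2 has: OP104, OP100.
Demand: 4 + 4 = 8.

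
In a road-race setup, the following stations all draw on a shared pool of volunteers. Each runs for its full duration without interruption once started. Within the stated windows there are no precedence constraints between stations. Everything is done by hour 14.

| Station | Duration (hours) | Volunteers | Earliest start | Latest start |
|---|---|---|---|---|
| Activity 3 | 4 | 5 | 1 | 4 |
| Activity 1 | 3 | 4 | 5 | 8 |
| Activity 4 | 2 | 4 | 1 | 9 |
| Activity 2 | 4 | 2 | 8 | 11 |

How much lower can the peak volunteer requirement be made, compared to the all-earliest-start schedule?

Early-start peak: h1:9  h2:9  h3:5  h4:5  h5:4  h6:4  h7:4  h8:2  h9:2  h10:2  h11:2  h12:0  h13:0  h14:0 ⇒ 9.
Leveled (Activity 3@1, Activity 1@5, Activity 4@8, Activity 2@10): h1:5  h2:5  h3:5  h4:5  h5:4  h6:4  h7:4  h8:4  h9:4  h10:2  h11:2  h12:2  h13:2  h14:0 ⇒ 5.
Reduction 9 − 5 = 4.

4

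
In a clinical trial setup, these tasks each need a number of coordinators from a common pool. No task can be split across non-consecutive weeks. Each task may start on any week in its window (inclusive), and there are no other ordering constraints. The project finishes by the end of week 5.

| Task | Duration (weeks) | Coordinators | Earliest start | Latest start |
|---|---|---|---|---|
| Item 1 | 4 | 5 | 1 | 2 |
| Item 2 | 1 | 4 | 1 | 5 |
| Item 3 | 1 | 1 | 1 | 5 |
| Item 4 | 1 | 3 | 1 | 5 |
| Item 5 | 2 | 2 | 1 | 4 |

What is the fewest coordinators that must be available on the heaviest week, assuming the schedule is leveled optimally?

7

Early-start (Item 1@1, Item 2@1, Item 3@1, Item 4@1, Item 5@1) gives peak 15: w1:15  w2:7  w3:5  w4:5  w5:0.
Shift Item 2→5, Item 4→5, Item 5→2.
Schedule Item 1@1, Item 2@5, Item 3@1, Item 4@5, Item 5@2: w1:6  w2:7  w3:7  w4:5  w5:7 — peak 7.
Total coordinator-weeks = 32 over 5 weeks ⇒ peak ≥ ⌈32/5⌉ = 7, so 7 is optimal.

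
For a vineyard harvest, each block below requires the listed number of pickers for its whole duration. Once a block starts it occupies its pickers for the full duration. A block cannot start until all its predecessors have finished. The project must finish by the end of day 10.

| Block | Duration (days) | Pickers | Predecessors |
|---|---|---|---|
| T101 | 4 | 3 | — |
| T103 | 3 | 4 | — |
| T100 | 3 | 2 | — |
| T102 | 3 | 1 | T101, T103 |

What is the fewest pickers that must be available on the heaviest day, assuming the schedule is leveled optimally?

4

Early-start (T101@1, T103@1, T100@1, T102@5) gives peak 9: d1:9  d2:9  d3:9  d4:3  d5:1  d6:1  d7:1  d8:0  d9:0  d10:0.
Shift T103→5, T100→8, T102→8.
Schedule T101@1, T103@5, T100@8, T102@8: d1:3  d2:3  d3:3  d4:3  d5:4  d6:4  d7:4  d8:3  d9:3  d10:3 — peak 4.
Total picker-days = 33 over 10 days ⇒ peak ≥ ⌈33/10⌉ = 4, so 4 is optimal.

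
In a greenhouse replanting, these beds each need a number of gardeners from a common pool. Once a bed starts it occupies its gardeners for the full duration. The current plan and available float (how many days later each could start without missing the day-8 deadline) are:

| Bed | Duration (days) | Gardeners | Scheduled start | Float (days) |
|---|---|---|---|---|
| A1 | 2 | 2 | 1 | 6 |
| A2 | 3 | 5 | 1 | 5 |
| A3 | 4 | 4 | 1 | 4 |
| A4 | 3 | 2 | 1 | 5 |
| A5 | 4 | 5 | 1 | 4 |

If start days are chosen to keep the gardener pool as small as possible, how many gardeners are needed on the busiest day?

9

Early-start (A1@1, A2@1, A3@1, A4@1, A5@1) gives peak 18: d1:18  d2:18  d3:16  d4:9  d5:0  d6:0  d7:0  d8:0.
Shift A3→4, A5→4.
Schedule A1@1, A2@1, A3@4, A4@1, A5@4: d1:9  d2:9  d3:7  d4:9  d5:9  d6:9  d7:9  d8:0 — peak 9.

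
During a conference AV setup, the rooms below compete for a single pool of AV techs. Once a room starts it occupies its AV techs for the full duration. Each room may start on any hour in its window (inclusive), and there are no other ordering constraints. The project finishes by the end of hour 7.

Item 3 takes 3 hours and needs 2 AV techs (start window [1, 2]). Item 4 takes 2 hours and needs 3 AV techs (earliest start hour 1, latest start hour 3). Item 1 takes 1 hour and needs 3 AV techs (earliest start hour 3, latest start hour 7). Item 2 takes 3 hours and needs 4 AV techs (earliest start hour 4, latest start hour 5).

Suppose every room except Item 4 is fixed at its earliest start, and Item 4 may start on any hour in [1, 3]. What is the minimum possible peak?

5

Item 4@1: h1:5  h2:5  h3:5  h4:4  h5:4  h6:4  h7:0 → peak 5
Item 4@2: h1:2  h2:5  h3:8  h4:4  h5:4  h6:4  h7:0 → peak 8
Item 4@3: h1:2  h2:2  h3:8  h4:7  h5:4  h6:4  h7:0 → peak 8
Best is Item 4@1, peak 5.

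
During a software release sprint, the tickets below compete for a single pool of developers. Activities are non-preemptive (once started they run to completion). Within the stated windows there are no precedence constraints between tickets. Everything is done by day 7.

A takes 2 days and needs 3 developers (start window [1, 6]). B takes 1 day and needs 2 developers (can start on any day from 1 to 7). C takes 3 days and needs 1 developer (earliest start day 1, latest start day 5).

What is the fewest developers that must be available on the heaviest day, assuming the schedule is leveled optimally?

3

Early-start (A@1, B@1, C@1) gives peak 6: d1:6  d2:4  d3:1  d4:0  d5:0  d6:0  d7:0.
Shift B→3, C→3.
Schedule A@1, B@3, C@3: d1:3  d2:3  d3:3  d4:1  d5:1  d6:0  d7:0 — peak 3.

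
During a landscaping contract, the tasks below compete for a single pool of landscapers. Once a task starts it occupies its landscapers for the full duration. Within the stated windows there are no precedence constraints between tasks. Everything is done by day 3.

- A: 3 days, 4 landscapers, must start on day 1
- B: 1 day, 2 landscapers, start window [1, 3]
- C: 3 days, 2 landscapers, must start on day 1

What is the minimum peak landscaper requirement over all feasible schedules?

8

Schedule A@1, B@1, C@1: d1:8  d2:6  d3:6 — peak 8.
No arrangement of the 3 feasible schedules does better.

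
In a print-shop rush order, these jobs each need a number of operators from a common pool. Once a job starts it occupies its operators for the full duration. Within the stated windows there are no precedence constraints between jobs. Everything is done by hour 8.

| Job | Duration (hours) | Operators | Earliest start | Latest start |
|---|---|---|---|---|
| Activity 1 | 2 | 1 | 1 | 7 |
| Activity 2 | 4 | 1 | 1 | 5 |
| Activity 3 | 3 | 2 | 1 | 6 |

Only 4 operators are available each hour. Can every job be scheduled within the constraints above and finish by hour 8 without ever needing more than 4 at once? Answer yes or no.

yes

Schedule Activity 1@1, Activity 2@1, Activity 3@5: h1:2  h2:2  h3:1  h4:1  h5:2  h6:2  h7:2  h8:0 — peak 2 ≤ 4.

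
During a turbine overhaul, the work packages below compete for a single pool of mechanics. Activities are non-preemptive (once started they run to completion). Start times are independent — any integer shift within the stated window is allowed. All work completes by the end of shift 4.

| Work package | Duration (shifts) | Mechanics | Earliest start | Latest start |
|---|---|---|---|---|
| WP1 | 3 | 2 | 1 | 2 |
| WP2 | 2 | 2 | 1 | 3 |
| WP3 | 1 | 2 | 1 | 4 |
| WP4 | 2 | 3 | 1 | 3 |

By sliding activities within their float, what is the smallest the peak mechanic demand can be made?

5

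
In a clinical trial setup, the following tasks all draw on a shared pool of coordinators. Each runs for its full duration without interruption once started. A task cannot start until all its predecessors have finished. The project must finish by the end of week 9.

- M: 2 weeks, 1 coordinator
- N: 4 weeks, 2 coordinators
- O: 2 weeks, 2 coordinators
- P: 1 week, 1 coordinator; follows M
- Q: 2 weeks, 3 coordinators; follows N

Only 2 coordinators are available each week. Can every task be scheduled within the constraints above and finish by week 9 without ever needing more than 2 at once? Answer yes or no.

no

Total coordinator-weeks = 21; over 9 weeks the average is 21/9 > 2, so some week must exceed 2.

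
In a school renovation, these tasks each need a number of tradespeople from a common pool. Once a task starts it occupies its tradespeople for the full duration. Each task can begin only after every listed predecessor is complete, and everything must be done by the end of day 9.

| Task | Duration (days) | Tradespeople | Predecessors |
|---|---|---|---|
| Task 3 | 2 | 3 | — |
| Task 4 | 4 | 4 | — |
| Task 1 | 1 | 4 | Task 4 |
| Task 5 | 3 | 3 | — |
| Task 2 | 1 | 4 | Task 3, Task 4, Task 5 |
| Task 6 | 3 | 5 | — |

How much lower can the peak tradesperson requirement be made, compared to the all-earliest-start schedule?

8

Early-start peak: d1:15  d2:15  d3:12  d4:4  d5:8  d6:0  d7:0  d8:0  d9:0 ⇒ 15.
Leveled (Task 3@1, Task 4@1, Task 1@5, Task 5@3, Task 2@6, Task 6@7): d1:7  d2:7  d3:7  d4:7  d5:7  d6:4  d7:5  d8:5  d9:5 ⇒ 7.
Reduction 15 − 7 = 8.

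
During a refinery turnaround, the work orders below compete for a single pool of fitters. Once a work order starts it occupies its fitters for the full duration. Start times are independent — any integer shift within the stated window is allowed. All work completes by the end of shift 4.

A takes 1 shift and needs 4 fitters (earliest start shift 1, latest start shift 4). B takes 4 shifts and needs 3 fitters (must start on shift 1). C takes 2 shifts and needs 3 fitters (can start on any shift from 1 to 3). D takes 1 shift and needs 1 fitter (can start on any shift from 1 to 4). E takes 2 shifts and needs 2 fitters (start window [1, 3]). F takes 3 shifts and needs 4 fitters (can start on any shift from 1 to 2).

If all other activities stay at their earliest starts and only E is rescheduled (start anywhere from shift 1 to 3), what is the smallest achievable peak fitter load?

15

E@1: s1:17  s2:12  s3:7  s4:3 → peak 17
E@2: s1:15  s2:12  s3:9  s4:3 → peak 15
E@3: s1:15  s2:10  s3:9  s4:5 → peak 15
Best is E@2, peak 15.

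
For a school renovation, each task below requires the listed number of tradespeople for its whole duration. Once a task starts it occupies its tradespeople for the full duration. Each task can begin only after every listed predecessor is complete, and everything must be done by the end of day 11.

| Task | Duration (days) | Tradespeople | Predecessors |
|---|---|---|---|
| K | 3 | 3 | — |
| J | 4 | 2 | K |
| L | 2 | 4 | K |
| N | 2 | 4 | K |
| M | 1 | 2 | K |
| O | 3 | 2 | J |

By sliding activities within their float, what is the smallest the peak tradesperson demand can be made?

6

Early-start (K@1, J@4, L@4, N@4, M@4, O@8) gives peak 12: d1:3  d2:3  d3:3  d4:12  d5:10  d6:2  d7:2  d8:2  d9:2  d10:2  d11:0.
Shift N→6, M→8.
Schedule K@1, J@4, L@4, N@6, M@8, O@8: d1:3  d2:3  d3:3  d4:6  d5:6  d6:6  d7:6  d8:4  d9:2  d10:2  d11:0 — peak 6.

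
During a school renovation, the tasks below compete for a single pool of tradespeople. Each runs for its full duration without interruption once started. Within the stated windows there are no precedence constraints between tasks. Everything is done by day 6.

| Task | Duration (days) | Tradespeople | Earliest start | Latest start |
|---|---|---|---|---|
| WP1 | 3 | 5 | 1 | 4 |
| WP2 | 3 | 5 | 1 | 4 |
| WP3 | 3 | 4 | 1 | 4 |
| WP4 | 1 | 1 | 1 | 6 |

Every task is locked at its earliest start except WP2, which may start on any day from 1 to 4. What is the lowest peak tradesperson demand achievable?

10

WP2@1: d1:15  d2:14  d3:14  d4:0  d5:0  d6:0 → peak 15
WP2@2: d1:10  d2:14  d3:14  d4:5  d5:0  d6:0 → peak 14
WP2@3: d1:10  d2:9  d3:14  d4:5  d5:5  d6:0 → peak 14
WP2@4: d1:10  d2:9  d3:9  d4:5  d5:5  d6:5 → peak 10
Best is WP2@4, peak 10.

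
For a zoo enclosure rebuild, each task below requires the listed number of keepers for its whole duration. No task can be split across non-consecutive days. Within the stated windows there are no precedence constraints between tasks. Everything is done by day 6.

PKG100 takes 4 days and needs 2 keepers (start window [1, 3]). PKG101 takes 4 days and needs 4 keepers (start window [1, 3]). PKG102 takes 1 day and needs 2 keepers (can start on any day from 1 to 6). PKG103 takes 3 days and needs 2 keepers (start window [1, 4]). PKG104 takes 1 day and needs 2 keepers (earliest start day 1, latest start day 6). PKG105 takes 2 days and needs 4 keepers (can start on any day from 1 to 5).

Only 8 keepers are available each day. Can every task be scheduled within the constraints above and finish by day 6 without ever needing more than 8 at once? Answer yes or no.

Schedule PKG100@1, PKG101@1, PKG102@1, PKG103@2, PKG104@5, PKG105@5: d1:8  d2:8  d3:8  d4:8  d5:6  d6:4 — peak 8 ≤ 8.

yes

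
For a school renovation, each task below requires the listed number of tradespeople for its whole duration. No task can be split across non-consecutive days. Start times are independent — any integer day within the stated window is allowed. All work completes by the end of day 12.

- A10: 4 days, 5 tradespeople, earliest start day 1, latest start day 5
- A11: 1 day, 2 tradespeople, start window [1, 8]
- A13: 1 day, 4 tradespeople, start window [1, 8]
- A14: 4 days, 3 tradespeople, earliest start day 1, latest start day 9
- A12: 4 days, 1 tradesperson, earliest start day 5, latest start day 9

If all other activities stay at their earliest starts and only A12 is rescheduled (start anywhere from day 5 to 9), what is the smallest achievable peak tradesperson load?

14

A12@5: d1:14  d2:8  d3:8  d4:8  d5:1  d6:1  d7:1  d8:1  d9:0  d10:0  d11:0  d12:0 → peak 14
A12@6: d1:14  d2:8  d3:8  d4:8  d5:0  d6:1  d7:1  d8:1  d9:1  d10:0  d11:0  d12:0 → peak 14
A12@7: d1:14  d2:8  d3:8  d4:8  d5:0  d6:0  d7:1  d8:1  d9:1  d10:1  d11:0  d12:0 → peak 14
A12@8: d1:14  d2:8  d3:8  d4:8  d5:0  d6:0  d7:0  d8:1  d9:1  d10:1  d11:1  d12:0 → peak 14
A12@9: d1:14  d2:8  d3:8  d4:8  d5:0  d6:0  d7:0  d8:0  d9:1  d10:1  d11:1  d12:1 → peak 14
Best is A12@5, peak 14.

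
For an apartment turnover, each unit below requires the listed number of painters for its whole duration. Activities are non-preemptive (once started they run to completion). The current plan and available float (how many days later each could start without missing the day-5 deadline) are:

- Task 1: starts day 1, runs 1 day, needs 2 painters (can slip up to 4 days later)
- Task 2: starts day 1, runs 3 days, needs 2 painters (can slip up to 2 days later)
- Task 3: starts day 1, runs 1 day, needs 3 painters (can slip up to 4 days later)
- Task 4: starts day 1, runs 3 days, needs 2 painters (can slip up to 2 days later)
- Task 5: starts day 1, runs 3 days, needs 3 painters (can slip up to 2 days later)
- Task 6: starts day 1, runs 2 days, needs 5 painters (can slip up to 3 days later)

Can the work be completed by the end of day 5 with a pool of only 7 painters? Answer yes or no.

Total painter-days = 36; over 5 days the average is 36/5 > 7, so some day must exceed 7.

no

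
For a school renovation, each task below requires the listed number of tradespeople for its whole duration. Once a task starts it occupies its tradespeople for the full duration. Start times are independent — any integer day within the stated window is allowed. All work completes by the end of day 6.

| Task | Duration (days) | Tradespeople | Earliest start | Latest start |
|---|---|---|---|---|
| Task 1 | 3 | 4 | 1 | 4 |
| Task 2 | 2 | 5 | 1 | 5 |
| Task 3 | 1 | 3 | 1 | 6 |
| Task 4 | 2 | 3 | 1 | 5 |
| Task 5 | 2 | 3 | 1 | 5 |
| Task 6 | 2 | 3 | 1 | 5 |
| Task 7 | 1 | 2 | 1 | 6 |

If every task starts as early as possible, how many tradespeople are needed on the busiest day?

Early-start schedule: Task 1@1, Task 2@1, Task 3@1, Task 4@1, Task 5@1, Task 6@1, Task 7@1.
Load per day: day 1: 23, day 2: 18, day 3: 4, day 4: 0, day 5: 0, day 6: 0.
Peak is 23.

23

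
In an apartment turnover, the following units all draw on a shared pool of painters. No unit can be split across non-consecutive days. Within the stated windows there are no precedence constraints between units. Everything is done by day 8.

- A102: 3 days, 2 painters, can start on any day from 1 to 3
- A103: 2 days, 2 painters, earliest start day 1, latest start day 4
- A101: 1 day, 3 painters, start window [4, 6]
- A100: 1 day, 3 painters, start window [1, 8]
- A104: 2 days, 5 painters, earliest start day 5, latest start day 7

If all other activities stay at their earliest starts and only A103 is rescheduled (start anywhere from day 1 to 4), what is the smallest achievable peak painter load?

A103@1: d1:7  d2:4  d3:2  d4:3  d5:5  d6:5  d7:0  d8:0 → peak 7
A103@2: d1:5  d2:4  d3:4  d4:3  d5:5  d6:5  d7:0  d8:0 → peak 5
A103@3: d1:5  d2:2  d3:4  d4:5  d5:5  d6:5  d7:0  d8:0 → peak 5
A103@4: d1:5  d2:2  d3:2  d4:5  d5:7  d6:5  d7:0  d8:0 → peak 7
Best is A103@2, peak 5.

5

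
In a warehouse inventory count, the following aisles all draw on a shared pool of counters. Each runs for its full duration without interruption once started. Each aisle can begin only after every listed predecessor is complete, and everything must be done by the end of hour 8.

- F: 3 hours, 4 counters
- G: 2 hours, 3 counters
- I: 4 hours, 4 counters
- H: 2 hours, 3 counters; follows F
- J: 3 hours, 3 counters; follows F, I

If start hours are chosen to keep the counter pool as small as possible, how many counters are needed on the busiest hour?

8

Early-start (F@1, G@1, I@1, H@4, J@5) gives peak 11: h1:11  h2:11  h3:8  h4:7  h5:6  h6:3  h7:3  h8:0.
Shift G→4, H→5, J→6.
Schedule F@1, G@4, I@1, H@5, J@6: h1:8  h2:8  h3:8  h4:7  h5:6  h6:6  h7:3  h8:3 — peak 8.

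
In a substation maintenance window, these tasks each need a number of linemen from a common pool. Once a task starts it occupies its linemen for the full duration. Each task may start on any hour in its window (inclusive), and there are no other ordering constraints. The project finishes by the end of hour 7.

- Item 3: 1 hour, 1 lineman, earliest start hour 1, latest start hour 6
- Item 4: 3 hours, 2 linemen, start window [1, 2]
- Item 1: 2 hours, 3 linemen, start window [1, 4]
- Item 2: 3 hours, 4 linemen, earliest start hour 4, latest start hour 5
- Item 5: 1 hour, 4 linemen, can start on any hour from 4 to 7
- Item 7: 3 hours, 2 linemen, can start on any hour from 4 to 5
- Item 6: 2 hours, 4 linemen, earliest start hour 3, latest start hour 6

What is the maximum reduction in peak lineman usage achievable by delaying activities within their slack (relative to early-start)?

6

Early-start peak: h1:6  h2:5  h3:6  h4:14  h5:6  h6:6  h7:0 ⇒ 14.
Leveled (Item 3@1, Item 4@1, Item 1@1, Item 2@4, Item 5@7, Item 7@5, Item 6@3): h1:6  h2:5  h3:6  h4:8  h5:6  h6:6  h7:6 ⇒ 8.
Reduction 14 − 8 = 6.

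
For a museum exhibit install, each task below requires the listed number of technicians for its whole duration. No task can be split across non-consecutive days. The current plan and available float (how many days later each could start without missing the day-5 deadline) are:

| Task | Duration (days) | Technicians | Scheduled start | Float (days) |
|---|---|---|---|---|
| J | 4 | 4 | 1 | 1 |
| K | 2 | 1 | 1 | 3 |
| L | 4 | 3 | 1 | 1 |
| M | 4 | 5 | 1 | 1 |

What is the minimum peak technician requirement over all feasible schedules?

Schedule J@1, K@1, L@1, M@1: d1:13  d2:13  d3:12  d4:12  d5:0 — peak 13.

13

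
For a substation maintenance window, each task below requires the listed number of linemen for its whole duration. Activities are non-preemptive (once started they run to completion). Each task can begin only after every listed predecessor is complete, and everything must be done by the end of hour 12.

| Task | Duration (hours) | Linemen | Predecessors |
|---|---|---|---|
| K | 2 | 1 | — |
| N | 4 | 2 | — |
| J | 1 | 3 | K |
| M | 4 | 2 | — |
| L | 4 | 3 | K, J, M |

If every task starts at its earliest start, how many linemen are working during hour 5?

At early start, hour 5 has: L.
Demand: 3 = 3.

3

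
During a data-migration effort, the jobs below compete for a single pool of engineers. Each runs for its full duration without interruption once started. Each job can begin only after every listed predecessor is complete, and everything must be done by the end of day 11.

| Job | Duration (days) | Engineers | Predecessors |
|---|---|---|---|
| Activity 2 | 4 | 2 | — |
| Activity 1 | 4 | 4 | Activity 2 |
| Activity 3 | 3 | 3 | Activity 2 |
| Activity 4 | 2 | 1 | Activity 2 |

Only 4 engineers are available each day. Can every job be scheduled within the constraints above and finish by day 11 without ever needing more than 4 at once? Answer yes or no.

Schedule Activity 2@1, Activity 1@5, Activity 3@9, Activity 4@9: d1:2  d2:2  d3:2  d4:2  d5:4  d6:4  d7:4  d8:4  d9:4  d10:4  d11:3 — peak 4 ≤ 4.

yes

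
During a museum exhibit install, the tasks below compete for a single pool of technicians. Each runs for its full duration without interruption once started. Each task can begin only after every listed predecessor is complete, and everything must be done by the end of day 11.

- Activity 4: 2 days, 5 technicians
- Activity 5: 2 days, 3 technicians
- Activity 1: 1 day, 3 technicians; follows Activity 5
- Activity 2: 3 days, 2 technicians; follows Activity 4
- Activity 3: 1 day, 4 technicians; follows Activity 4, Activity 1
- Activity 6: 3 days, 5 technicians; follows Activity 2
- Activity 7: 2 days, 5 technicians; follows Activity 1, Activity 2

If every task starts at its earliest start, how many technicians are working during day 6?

At early start, day 6 has: Activity 6, Activity 7.
Demand: 5 + 5 = 10.

10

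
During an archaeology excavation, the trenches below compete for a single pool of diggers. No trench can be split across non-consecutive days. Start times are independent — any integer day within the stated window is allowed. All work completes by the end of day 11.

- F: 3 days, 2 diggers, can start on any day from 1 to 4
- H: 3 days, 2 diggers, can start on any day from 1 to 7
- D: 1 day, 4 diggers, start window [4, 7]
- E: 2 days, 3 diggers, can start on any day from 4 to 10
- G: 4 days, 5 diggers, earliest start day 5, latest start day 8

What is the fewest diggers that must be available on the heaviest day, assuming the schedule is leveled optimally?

Early-start (F@1, H@1, D@4, E@4, G@5) gives peak 8: d1:4  d2:4  d3:4  d4:7  d5:8  d6:5  d7:5  d8:5  d9:0  d10:0  d11:0.
Shift E→5, G→7.
Schedule F@1, H@1, D@4, E@5, G@7: d1:4  d2:4  d3:4  d4:4  d5:3  d6:3  d7:5  d8:5  d9:5  d10:5  d11:0 — peak 5.

5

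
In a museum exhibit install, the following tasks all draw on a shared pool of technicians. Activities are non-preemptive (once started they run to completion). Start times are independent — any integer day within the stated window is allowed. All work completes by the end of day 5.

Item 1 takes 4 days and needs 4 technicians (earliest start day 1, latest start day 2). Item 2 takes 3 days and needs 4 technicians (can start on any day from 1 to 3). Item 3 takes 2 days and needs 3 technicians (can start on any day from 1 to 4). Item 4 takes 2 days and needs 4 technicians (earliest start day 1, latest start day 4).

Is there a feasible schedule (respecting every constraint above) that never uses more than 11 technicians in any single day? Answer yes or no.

yes

Schedule Item 1@1, Item 2@1, Item 3@1, Item 4@4: d1:11  d2:11  d3:8  d4:8  d5:4 — peak 11 ≤ 11.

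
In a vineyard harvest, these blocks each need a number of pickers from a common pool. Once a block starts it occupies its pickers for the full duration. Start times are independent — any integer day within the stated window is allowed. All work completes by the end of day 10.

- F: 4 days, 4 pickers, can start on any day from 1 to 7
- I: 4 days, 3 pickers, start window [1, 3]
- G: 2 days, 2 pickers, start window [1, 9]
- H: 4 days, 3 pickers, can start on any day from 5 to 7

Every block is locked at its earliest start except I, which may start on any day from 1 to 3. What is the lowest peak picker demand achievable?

I@1: d1:9  d2:9  d3:7  d4:7  d5:3  d6:3  d7:3  d8:3  d9:0  d10:0 → peak 9
I@2: d1:6  d2:9  d3:7  d4:7  d5:6  d6:3  d7:3  d8:3  d9:0  d10:0 → peak 9
I@3: d1:6  d2:6  d3:7  d4:7  d5:6  d6:6  d7:3  d8:3  d9:0  d10:0 → peak 7
Best is I@3, peak 7.

7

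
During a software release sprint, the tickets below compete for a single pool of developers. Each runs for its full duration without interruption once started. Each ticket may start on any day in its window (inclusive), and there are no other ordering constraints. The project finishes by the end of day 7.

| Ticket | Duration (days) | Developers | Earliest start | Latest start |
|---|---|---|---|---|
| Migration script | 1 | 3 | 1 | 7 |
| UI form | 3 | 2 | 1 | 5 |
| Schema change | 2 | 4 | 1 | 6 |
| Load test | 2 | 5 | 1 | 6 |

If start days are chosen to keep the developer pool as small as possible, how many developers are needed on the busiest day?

5

Early-start (Migration script@1, UI form@1, Schema change@1, Load test@1) gives peak 14: d1:14  d2:11  d3:2  d4:0  d5:0  d6:0  d7:0.
Shift Schema change→4, Load test→6.
Schedule Migration script@1, UI form@1, Schema change@4, Load test@6: d1:5  d2:2  d3:2  d4:4  d5:4  d6:5  d7:5 — peak 5.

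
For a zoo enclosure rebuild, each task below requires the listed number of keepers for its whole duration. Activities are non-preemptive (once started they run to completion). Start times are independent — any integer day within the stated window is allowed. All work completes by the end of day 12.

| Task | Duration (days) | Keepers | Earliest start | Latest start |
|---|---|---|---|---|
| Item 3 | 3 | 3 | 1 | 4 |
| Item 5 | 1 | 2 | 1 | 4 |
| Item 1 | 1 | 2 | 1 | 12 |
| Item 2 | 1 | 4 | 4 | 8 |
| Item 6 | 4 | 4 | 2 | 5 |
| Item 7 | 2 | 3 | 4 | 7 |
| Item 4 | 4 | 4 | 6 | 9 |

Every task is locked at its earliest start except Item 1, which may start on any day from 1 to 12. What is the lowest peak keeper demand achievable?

Item 1@1: d1:7  d2:7  d3:7  d4:11  d5:7  d6:4  d7:4  d8:4  d9:4  d10:0  d11:0  d12:0 → peak 11
Item 1@2: d1:5  d2:9  d3:7  d4:11  d5:7  d6:4  d7:4  d8:4  d9:4  d10:0  d11:0  d12:0 → peak 11
Item 1@3: d1:5  d2:7  d3:9  d4:11  d5:7  d6:4  d7:4  d8:4  d9:4  d10:0  d11:0  d12:0 → peak 11
Item 1@4: d1:5  d2:7  d3:7  d4:13  d5:7  d6:4  d7:4  d8:4  d9:4  d10:0  d11:0  d12:0 → peak 13
Item 1@5: d1:5  d2:7  d3:7  d4:11  d5:9  d6:4  d7:4  d8:4  d9:4  d10:0  d11:0  d12:0 → peak 11
Item 1@6: d1:5  d2:7  d3:7  d4:11  d5:7  d6:6  d7:4  d8:4  d9:4  d10:0  d11:0  d12:0 → peak 11
Item 1@7: d1:5  d2:7  d3:7  d4:11  d5:7  d6:4  d7:6  d8:4  d9:4  d10:0  d11:0  d12:0 → peak 11
Item 1@8: d1:5  d2:7  d3:7  d4:11  d5:7  d6:4  d7:4  d8:6  d9:4  d10:0  d11:0  d12:0 → peak 11
Item 1@9: d1:5  d2:7  d3:7  d4:11  d5:7  d6:4  d7:4  d8:4  d9:6  d10:0  d11:0  d12:0 → peak 11
Item 1@10: d1:5  d2:7  d3:7  d4:11  d5:7  d6:4  d7:4  d8:4  d9:4  d10:2  d11:0  d12:0 → peak 11
Item 1@11: d1:5  d2:7  d3:7  d4:11  d5:7  d6:4  d7:4  d8:4  d9:4  d10:0  d11:2  d12:0 → peak 11
Item 1@12: d1:5  d2:7  d3:7  d4:11  d5:7  d6:4  d7:4  d8:4  d9:4  d10:0  d11:0  d12:2 → peak 11
Best is Item 1@1, peak 11.

11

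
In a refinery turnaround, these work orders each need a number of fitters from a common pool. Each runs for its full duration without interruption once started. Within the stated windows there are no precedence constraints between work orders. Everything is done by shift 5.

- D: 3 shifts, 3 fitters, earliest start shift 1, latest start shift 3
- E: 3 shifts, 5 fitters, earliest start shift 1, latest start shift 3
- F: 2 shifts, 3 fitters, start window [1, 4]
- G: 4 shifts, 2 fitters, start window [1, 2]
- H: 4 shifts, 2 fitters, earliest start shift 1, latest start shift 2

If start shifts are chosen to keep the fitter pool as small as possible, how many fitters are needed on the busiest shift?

12

Early-start (D@1, E@1, F@1, G@1, H@1) gives peak 15: s1:15  s2:15  s3:12  s4:4  s5:0.
Shift F→4.
Schedule D@1, E@1, F@4, G@1, H@1: s1:12  s2:12  s3:12  s4:7  s5:3 — peak 12.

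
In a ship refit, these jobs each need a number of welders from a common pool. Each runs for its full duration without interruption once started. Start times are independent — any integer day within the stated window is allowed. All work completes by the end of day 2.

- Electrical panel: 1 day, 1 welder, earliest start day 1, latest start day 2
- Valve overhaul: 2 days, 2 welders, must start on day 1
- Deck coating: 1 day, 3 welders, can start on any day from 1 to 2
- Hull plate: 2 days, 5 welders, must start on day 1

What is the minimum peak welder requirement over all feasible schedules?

10

Early-start (Electrical panel@1, Valve overhaul@1, Deck coating@1, Hull plate@1) gives peak 11: d1:11  d2:7.
Shift Deck coating→2.
Schedule Electrical panel@1, Valve overhaul@1, Deck coating@2, Hull plate@1: d1:8  d2:10 — peak 10.
No arrangement of the 4 feasible schedules does better.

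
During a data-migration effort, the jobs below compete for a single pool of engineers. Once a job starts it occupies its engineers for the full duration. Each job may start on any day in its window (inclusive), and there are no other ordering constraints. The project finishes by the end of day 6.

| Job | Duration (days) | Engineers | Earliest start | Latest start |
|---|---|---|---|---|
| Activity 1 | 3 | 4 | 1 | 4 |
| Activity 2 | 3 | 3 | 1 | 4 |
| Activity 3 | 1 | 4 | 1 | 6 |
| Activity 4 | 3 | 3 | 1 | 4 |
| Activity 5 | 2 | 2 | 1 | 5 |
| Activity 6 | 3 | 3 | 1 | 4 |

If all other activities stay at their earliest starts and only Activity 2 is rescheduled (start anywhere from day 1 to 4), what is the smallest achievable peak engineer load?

16

Activity 2@1: d1:19  d2:15  d3:13  d4:0  d5:0  d6:0 → peak 19
Activity 2@2: d1:16  d2:15  d3:13  d4:3  d5:0  d6:0 → peak 16
Activity 2@3: d1:16  d2:12  d3:13  d4:3  d5:3  d6:0 → peak 16
Activity 2@4: d1:16  d2:12  d3:10  d4:3  d5:3  d6:3 → peak 16
Best is Activity 2@2, peak 16.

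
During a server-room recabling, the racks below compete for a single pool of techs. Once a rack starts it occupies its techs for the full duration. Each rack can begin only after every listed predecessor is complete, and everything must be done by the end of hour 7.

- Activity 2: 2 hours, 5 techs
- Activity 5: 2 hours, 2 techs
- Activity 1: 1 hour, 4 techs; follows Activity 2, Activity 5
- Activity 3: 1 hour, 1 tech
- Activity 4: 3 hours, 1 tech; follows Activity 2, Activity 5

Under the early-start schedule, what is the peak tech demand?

8

Early-start schedule: Activity 2@1, Activity 5@1, Activity 1@3, Activity 3@1, Activity 4@3.
Load per hour: hour 1: 8, hour 2: 7, hour 3: 5, hour 4: 1, hour 5: 1, hour 6: 0, hour 7: 0.
Peak is 8.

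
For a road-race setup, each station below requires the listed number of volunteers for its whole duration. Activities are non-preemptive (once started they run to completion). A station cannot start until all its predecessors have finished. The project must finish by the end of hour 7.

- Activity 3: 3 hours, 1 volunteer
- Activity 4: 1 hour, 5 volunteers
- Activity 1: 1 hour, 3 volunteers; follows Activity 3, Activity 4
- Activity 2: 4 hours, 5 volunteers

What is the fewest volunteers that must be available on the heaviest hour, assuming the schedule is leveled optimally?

6

Early-start (Activity 3@1, Activity 4@1, Activity 1@4, Activity 2@1) gives peak 11: h1:11  h2:6  h3:6  h4:8  h5:0  h6:0  h7:0.
Shift Activity 1→6, Activity 2→2.
Schedule Activity 3@1, Activity 4@1, Activity 1@6, Activity 2@2: h1:6  h2:6  h3:6  h4:5  h5:5  h6:3  h7:0 — peak 6.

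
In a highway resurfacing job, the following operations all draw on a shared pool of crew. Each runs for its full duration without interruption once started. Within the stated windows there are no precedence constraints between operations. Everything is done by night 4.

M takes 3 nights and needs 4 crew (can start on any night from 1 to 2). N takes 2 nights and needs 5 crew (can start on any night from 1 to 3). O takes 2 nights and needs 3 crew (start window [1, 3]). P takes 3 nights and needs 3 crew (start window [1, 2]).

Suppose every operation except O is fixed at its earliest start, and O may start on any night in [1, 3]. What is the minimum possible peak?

12

O@1: n1:15  n2:15  n3:7  n4:0 → peak 15
O@2: n1:12  n2:15  n3:10  n4:0 → peak 15
O@3: n1:12  n2:12  n3:10  n4:3 → peak 12
Best is O@3, peak 12.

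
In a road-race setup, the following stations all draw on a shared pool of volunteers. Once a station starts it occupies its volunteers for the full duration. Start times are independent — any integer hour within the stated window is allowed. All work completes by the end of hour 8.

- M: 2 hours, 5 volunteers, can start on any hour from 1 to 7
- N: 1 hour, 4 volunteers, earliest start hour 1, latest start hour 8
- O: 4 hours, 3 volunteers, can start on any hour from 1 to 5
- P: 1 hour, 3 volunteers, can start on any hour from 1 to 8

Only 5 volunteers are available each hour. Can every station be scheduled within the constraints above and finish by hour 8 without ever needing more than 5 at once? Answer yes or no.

Schedule M@1, N@3, O@4, P@8: h1:5  h2:5  h3:4  h4:3  h5:3  h6:3  h7:3  h8:3 — peak 5 ≤ 5.

yes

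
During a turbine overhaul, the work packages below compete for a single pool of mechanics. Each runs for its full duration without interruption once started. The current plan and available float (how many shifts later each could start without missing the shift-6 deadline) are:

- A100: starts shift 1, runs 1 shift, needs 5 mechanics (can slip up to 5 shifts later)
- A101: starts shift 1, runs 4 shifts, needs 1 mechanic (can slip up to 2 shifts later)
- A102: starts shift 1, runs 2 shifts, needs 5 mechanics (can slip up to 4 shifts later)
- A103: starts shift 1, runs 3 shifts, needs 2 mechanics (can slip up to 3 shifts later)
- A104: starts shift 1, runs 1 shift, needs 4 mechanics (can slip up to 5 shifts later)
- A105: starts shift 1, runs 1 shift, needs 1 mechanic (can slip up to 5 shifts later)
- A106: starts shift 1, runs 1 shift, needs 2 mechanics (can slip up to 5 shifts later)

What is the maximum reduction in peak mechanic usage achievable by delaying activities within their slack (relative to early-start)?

14

Early-start peak: s1:20  s2:8  s3:3  s4:1  s5:0  s6:0 ⇒ 20.
Leveled (A100@1, A101@1, A102@2, A103@4, A104@5, A105@4, A106@4): s1:6  s2:6  s3:6  s4:6  s5:6  s6:2 ⇒ 6.
Reduction 20 − 6 = 14.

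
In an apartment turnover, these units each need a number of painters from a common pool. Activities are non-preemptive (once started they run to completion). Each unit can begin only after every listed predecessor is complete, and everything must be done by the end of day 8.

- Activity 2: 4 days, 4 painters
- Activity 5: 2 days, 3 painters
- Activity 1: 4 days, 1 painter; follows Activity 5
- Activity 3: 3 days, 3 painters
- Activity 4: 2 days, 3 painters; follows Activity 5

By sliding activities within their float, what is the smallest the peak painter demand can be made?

6

Early-start (Activity 2@1, Activity 5@1, Activity 1@3, Activity 3@1, Activity 4@3) gives peak 11: d1:10  d2:10  d3:11  d4:8  d5:1  d6:1  d7:0  d8:0.
Shift Activity 2→5, Activity 1→4.
Schedule Activity 2@5, Activity 5@1, Activity 1@4, Activity 3@1, Activity 4@3: d1:6  d2:6  d3:6  d4:4  d5:5  d6:5  d7:5  d8:4 — peak 6.
Total painter-days = 41 over 8 days ⇒ peak ≥ ⌈41/8⌉ = 6, so 6 is optimal.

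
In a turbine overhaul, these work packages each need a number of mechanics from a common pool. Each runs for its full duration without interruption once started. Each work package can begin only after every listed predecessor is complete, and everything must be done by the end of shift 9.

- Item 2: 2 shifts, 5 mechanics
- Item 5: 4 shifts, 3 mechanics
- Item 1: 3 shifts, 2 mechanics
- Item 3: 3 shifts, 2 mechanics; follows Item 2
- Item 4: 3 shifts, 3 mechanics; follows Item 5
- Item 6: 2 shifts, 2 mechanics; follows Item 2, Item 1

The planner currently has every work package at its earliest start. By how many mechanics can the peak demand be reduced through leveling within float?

3

Early-start peak: s1:10  s2:10  s3:7  s4:7  s5:7  s6:3  s7:3  s8:0  s9:0 ⇒ 10.
Leveled (Item 2@1, Item 5@3, Item 1@1, Item 3@3, Item 4@7, Item 6@4): s1:7  s2:7  s3:7  s4:7  s5:7  s6:3  s7:3  s8:3  s9:3 ⇒ 7.
Reduction 10 − 7 = 3.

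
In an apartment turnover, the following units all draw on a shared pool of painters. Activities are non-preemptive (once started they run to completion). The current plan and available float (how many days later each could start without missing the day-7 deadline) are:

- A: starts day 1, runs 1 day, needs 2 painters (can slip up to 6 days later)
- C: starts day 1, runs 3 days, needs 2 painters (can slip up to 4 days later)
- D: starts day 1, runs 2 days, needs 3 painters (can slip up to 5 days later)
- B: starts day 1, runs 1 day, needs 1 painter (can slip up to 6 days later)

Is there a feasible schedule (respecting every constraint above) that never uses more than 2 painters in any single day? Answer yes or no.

no

Total painter-days = 15; over 7 days the average is 15/7 > 2, so some day must exceed 2.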